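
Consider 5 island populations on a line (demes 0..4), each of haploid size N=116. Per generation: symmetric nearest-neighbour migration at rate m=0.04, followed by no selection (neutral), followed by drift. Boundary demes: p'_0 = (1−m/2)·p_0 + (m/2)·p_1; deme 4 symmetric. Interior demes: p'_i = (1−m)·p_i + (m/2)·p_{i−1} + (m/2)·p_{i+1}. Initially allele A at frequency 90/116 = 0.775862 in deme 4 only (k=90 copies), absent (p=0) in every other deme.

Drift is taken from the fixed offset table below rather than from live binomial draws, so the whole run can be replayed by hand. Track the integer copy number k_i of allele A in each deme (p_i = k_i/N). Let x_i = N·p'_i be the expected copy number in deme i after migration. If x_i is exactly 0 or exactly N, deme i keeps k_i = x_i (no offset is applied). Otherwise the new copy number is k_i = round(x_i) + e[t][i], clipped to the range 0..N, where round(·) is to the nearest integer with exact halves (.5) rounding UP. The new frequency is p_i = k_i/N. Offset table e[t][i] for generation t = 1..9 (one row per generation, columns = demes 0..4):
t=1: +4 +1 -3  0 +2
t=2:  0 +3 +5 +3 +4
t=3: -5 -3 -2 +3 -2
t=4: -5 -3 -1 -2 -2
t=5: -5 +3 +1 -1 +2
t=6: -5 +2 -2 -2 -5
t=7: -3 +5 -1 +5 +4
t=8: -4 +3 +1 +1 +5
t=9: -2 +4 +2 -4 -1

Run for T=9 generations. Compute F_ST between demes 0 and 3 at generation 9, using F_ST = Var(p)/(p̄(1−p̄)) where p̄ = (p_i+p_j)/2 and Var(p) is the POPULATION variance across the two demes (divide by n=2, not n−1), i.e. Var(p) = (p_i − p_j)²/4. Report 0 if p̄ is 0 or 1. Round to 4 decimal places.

0.0691

t=0: k=[0 0 0 0 90]
t=1: x=[0.0000 0.0000 0.0000 1.8000 88.2000] k=[0 0 0 2 90]
t=2: x=[0.0000 0.0000 0.0400 3.7200 88.2400] k=[0 0 5 7 92]
t=3: x=[0.0000 0.1000 4.9400 8.6600 90.3000] k=[0 0 3 12 88]
t=4: x=[0.0000 0.0600 3.1200 13.3400 86.4800] k=[0 0 2 11 84]
t=5: x=[0.0000 0.0400 2.1400 12.2800 82.5400] k=[0 3 3 11 85]
t=6: x=[0.0600 2.9400 3.1600 12.3200 83.5200] k=[0 5 1 10 79]
t=7: x=[0.1000 4.8200 1.2600 11.2000 77.6200] k=[0 10 0 16 82]
t=8: x=[0.2000 9.6000 0.5200 17.0000 80.6800] k=[0 13 2 18 86]
t=9: x=[0.2600 12.5200 2.5400 19.0400 84.6400] k=[0 17 5 15 84]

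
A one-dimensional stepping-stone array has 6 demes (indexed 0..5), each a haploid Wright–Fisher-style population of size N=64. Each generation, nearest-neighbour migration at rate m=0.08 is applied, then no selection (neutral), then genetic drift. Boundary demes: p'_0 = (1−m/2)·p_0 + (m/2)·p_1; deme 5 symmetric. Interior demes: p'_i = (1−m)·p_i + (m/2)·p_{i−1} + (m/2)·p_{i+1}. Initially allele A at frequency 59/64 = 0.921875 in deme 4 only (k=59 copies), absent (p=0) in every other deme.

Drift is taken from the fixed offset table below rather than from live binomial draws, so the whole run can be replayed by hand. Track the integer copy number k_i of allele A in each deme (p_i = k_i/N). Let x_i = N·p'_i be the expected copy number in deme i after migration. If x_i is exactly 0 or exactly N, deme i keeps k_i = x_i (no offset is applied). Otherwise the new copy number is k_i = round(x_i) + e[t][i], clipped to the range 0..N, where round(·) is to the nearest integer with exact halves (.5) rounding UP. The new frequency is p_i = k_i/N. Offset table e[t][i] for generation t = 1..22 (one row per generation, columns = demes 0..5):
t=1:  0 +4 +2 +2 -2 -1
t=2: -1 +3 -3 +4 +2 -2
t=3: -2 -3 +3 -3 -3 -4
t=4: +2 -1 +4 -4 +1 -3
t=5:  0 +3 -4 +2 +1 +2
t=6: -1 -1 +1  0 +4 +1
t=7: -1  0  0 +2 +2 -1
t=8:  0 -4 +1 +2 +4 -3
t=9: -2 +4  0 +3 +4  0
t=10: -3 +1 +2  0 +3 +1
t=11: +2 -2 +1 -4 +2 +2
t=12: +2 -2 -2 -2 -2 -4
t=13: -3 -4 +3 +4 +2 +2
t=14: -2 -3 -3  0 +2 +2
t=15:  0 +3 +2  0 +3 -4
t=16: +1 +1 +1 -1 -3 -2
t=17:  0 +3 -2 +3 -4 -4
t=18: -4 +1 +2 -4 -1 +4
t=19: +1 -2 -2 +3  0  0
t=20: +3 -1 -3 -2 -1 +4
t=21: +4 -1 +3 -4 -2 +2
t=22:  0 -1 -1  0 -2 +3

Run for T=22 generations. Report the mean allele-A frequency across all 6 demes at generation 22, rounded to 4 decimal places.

t=0: k=[0 0 0 0 59 0]
t=1: x=[0.0000 0.0000 0.0000 2.3600 54.2800 2.3600] k=[0 0 0 4 52 1]
t=2: x=[0.0000 0.0000 0.1600 5.7600 48.0400 3.0400] k=[0 0 0 10 50 1]
t=3: x=[0.0000 0.0000 0.4000 11.2000 46.4400 2.9600] k=[0 0 3 8 43 0]
t=4: x=[0.0000 0.1200 3.0800 9.2000 39.8800 1.7200] k=[0 0 7 5 41 0]
t=5: x=[0.0000 0.2800 6.6400 6.5200 37.9200 1.6400] k=[0 3 3 9 39 4]
t=6: x=[0.1200 2.8800 3.2400 9.9600 36.4000 5.4000] k=[0 2 4 10 40 6]
t=7: x=[0.0800 2.0000 4.1600 10.9600 37.4400 7.3600] k=[0 2 4 13 39 6]
t=8: x=[0.0800 2.0000 4.2800 13.6800 36.6400 7.3200] k=[0 0 5 16 41 4]
t=9: x=[0.0000 0.2000 5.2400 16.5600 38.5200 5.4800] k=[0 4 5 20 43 5]
t=10: x=[0.1600 3.8800 5.5600 20.3200 40.5600 6.5200] k=[0 5 8 20 44 8]
t=11: x=[0.2000 4.9200 8.3600 20.4800 41.6000 9.4400] k=[2 3 9 16 44 11]
t=12: x=[2.0400 3.2000 9.0400 16.8400 41.5600 12.3200] k=[4 1 7 15 40 8]
t=13: x=[3.8800 1.3600 7.0800 15.6800 37.7200 9.2800] k=[1 0 10 20 40 11]
t=14: x=[0.9600 0.4400 10.0000 20.4000 38.0400 12.1600] k=[0 0 7 20 40 14]
t=15: x=[0.0000 0.2800 7.2400 20.2800 38.1600 15.0400] k=[0 3 9 20 41 11]
t=16: x=[0.1200 3.1200 9.2000 20.4000 38.9600 12.2000] k=[1 4 10 19 36 10]
t=17: x=[1.1200 4.1200 10.1200 19.3200 34.2800 11.0400] k=[1 7 8 22 30 7]
t=18: x=[1.2400 6.8000 8.5200 21.7600 28.7600 7.9200] k=[0 8 11 18 28 12]
t=19: x=[0.3200 7.8000 11.1600 18.1200 26.9600 12.6400] k=[1 6 9 21 27 13]
t=20: x=[1.2000 5.9200 9.3600 20.7600 26.2000 13.5600] k=[4 5 6 19 25 18]
t=21: x=[4.0400 5.0000 6.4800 18.7200 24.4800 18.2800] k=[8 4 9 15 22 20]
t=22: x=[7.8400 4.3600 9.0400 15.0400 21.6400 20.0800] k=[8 3 8 15 20 23]

0.2005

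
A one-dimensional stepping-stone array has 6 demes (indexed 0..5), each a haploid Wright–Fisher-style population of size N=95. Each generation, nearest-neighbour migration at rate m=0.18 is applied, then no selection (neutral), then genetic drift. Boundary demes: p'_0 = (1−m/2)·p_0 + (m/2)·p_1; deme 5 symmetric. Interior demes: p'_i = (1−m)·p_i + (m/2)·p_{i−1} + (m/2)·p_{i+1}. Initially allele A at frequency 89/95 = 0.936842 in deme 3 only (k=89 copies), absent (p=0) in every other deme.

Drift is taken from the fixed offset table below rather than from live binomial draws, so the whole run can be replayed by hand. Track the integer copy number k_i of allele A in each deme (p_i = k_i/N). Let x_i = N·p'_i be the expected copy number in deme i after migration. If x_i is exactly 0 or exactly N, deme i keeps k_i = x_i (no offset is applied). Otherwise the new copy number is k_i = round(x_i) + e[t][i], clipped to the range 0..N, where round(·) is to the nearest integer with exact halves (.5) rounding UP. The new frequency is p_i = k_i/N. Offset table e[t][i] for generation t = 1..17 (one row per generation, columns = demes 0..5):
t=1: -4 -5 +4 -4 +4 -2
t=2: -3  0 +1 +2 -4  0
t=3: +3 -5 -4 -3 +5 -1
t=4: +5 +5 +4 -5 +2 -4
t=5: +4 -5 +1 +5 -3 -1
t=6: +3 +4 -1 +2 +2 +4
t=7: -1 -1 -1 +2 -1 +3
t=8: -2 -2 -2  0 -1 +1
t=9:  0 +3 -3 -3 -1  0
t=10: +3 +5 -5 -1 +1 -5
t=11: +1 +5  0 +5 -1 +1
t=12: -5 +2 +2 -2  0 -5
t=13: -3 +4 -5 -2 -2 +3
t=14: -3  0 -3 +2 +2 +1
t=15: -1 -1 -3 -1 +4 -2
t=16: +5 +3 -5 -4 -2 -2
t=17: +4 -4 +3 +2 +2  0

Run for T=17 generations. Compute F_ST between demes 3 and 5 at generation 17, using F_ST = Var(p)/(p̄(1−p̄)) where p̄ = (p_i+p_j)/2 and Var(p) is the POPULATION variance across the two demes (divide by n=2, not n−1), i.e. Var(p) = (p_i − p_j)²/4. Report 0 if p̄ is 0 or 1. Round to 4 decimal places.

t=0: k=[0 0 0 89 0 0]
t=1: x=[0.0000 0.0000 8.0100 72.9800 8.0100 0.0000] k=[0 0 12 69 12 0]
t=2: x=[0.0000 1.0800 16.0500 58.7400 16.0500 1.0800] k=[0 1 17 61 12 1]
t=3: x=[0.0900 2.3500 19.5200 52.6300 15.4200 1.9900] k=[3 0 16 50 20 1]
t=4: x=[2.7300 1.7100 17.6200 44.2400 20.9900 2.7100] k=[8 7 22 39 23 0]
t=5: x=[7.9100 8.4400 22.1800 36.0300 22.3700 2.0700] k=[12 3 23 41 19 1]
t=6: x=[11.1900 5.6100 22.8200 37.4000 19.3600 2.6200] k=[14 10 22 39 21 7]
t=7: x=[13.6400 11.4400 22.4500 35.8500 21.3600 8.2600] k=[13 10 21 38 20 11]
t=8: x=[12.7300 11.2600 21.5400 34.8500 20.8100 11.8100] k=[11 9 20 35 20 13]
t=9: x=[10.8200 10.1700 20.3600 32.3000 20.7200 13.6300] k=[11 13 17 29 20 14]
t=10: x=[11.1800 13.1800 17.7200 27.1100 20.2700 14.5400] k=[14 18 13 26 21 10]
t=11: x=[14.3600 17.1900 14.6200 24.3800 20.4600 10.9900] k=[15 22 15 29 19 12]
t=12: x=[15.6300 20.7400 16.8900 26.8400 19.2700 12.6300] k=[11 23 19 25 19 8]
t=13: x=[12.0800 21.5600 19.9000 23.9200 18.5500 8.9900] k=[9 26 15 22 17 12]
t=14: x=[10.5300 23.4800 16.6200 20.9200 17.0000 12.4500] k=[8 23 14 23 19 13]
t=15: x=[9.3500 20.8400 15.6200 21.8300 18.8200 13.5400] k=[8 20 13 21 23 12]
t=16: x=[9.0800 18.2900 14.3500 20.4600 21.8300 12.9900] k=[14 21 9 16 20 11]
t=17: x=[14.6300 19.2900 10.7100 15.7300 18.8300 11.8100] k=[19 15 14 18 21 12]

0.0075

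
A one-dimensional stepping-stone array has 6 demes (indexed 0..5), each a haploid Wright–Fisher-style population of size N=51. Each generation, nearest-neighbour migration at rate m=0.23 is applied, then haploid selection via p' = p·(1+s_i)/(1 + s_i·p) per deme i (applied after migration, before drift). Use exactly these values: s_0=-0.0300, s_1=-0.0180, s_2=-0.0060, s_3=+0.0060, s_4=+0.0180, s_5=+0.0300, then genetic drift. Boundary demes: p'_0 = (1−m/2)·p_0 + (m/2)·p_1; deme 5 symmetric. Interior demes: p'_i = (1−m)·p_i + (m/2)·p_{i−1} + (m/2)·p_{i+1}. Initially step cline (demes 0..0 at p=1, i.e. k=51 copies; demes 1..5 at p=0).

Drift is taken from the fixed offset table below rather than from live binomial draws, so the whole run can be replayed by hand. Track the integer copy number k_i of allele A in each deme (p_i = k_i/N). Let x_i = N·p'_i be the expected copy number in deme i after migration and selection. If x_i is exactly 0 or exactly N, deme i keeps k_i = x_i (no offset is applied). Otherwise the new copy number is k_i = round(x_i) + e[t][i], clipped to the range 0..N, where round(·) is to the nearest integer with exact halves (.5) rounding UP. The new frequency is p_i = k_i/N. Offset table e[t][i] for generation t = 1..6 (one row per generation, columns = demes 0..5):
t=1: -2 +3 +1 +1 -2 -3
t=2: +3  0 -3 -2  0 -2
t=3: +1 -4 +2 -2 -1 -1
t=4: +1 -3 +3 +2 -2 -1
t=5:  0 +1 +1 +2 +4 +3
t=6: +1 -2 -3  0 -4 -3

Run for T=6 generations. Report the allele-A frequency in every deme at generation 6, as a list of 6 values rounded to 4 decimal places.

[0.6078, 0.2353, 0.0784, 0.0784, 0.0000, 0.0000]

t=0: k=[51 0 0 0 0 0]
t=1: x=[44.9750 5.7714 0.0000 0.0000 0.0000 0.0000] k=[43 9 0 0 0 0]
t=2: x=[38.8097 11.7103 1.0289 0.0000 0.0000 0.0000] k=[42 12 0 0 0 0]
t=3: x=[38.2611 13.8857 1.3719 0.0000 0.0000 0.0000] k=[39 10 3 0 0 0]
t=4: x=[35.3364 12.3591 3.4406 0.3471 0.0000 0.0000] k=[36 9 6 2 0 0]
t=5: x=[32.5378 11.5965 5.8537 2.2428 0.2341 0.0000] k=[33 13 7 4 4 0]
t=6: x=[30.3267 14.4214 7.3072 4.3688 3.5992 0.4737] k=[31 12 4 4 0 0]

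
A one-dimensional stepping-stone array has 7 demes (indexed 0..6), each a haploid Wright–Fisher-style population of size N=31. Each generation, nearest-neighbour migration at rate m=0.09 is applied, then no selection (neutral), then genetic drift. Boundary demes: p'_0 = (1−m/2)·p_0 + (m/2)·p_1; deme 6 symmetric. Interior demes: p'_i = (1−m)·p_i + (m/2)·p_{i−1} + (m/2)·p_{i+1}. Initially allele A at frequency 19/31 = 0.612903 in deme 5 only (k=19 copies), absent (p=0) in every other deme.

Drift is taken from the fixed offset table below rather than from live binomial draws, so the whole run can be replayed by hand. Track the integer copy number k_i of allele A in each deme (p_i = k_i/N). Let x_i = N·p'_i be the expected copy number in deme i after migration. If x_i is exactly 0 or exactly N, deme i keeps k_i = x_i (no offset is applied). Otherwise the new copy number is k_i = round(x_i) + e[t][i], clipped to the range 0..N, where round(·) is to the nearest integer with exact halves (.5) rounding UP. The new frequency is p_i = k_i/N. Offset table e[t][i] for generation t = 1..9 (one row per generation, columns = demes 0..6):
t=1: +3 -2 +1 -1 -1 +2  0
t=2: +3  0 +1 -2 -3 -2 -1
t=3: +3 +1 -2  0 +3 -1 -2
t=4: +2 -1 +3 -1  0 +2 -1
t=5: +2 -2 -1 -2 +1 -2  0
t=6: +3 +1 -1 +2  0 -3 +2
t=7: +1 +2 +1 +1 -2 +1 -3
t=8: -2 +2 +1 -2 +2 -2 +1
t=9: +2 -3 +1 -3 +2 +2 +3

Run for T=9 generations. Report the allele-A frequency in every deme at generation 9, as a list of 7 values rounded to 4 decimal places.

[0.0645, 0.0000, 0.0968, 0.0000, 0.2258, 0.2258, 0.1290]

t=0: k=[0 0 0 0 0 19 0]
t=1: x=[0.0000 0.0000 0.0000 0.0000 0.8550 17.2900 0.8550] k=[0 0 0 0 0 19 1]
t=2: x=[0.0000 0.0000 0.0000 0.0000 0.8550 17.3350 1.8100] k=[0 0 0 0 0 15 1]
t=3: x=[0.0000 0.0000 0.0000 0.0000 0.6750 13.6950 1.6300] k=[0 0 0 0 4 13 0]
t=4: x=[0.0000 0.0000 0.0000 0.1800 4.2250 12.0100 0.5850] k=[0 0 0 0 4 14 0]
t=5: x=[0.0000 0.0000 0.0000 0.1800 4.2700 12.9200 0.6300] k=[0 0 0 0 5 11 1]
t=6: x=[0.0000 0.0000 0.0000 0.2250 5.0450 10.2800 1.4500] k=[0 0 0 2 5 7 3]
t=7: x=[0.0000 0.0000 0.0900 2.0450 4.9550 6.7300 3.1800] k=[0 0 1 3 3 8 0]
t=8: x=[0.0000 0.0450 1.0450 2.9100 3.2250 7.4150 0.3600] k=[0 2 2 1 5 5 1]
t=9: x=[0.0900 1.9100 1.9550 1.2250 4.8200 4.8200 1.1800] k=[2 0 3 0 7 7 4]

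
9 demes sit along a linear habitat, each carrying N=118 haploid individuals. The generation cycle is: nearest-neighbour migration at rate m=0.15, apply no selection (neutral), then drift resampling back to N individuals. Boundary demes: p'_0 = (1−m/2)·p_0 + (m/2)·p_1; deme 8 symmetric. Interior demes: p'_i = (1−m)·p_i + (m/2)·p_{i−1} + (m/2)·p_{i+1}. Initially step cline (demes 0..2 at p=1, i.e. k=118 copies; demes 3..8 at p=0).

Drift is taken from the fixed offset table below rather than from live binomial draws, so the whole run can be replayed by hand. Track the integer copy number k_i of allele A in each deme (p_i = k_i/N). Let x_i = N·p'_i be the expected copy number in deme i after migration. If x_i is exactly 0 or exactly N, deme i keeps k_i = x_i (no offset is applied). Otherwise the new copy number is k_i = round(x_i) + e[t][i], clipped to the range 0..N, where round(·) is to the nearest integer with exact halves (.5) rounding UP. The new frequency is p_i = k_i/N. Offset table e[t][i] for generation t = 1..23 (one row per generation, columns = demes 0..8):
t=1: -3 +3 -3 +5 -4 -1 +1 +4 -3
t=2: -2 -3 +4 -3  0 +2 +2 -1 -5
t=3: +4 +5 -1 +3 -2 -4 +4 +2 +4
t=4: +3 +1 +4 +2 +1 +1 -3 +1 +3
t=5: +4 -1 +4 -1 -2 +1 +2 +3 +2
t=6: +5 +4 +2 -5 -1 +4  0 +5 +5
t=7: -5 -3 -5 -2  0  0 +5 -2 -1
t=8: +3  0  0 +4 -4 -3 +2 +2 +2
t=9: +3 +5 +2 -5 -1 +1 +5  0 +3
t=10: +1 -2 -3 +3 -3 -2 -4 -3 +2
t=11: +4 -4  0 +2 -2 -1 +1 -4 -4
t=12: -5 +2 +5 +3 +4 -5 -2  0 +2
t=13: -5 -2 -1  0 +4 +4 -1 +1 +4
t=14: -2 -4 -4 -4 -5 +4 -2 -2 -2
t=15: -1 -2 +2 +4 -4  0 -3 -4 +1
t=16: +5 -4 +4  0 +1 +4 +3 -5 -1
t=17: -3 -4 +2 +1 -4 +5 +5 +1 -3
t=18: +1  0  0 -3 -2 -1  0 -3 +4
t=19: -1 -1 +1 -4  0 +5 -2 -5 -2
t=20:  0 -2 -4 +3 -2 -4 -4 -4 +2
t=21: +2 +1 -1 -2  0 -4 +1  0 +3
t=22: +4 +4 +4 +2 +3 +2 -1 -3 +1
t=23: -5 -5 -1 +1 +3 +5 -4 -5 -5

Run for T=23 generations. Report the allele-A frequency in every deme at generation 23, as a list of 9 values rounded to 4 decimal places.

[0.8390, 0.7288, 0.6017, 0.3898, 0.2203, 0.1356, 0.0000, 0.0000, 0.0254]

t=0: k=[118 118 118 0 0 0 0 0 0]
t=1: x=[118.0000 118.0000 109.1500 8.8500 0.0000 0.0000 0.0000 0.0000 0.0000] k=[118 118 106 14 0 0 0 0 0]
t=2: x=[118.0000 117.1000 100.0000 19.8500 1.0500 0.0000 0.0000 0.0000 0.0000] k=[118 114 104 17 1 0 0 0 0]
t=3: x=[117.7000 113.5500 98.2250 22.3250 2.1250 0.0750 0.0000 0.0000 0.0000] k=[118 118 97 25 0 0 0 0 0]
t=4: x=[118.0000 116.4250 93.1750 28.5250 1.8750 0.0000 0.0000 0.0000 0.0000] k=[118 117 97 31 3 0 0 0 0]
t=5: x=[117.9250 115.5750 93.5500 33.8500 4.8750 0.2250 0.0000 0.0000 0.0000] k=[118 115 98 33 3 1 0 0 0]
t=6: x=[117.7750 113.9500 94.4000 35.6250 5.1000 1.0750 0.0750 0.0000 0.0000] k=[118 118 96 31 4 5 0 0 0]
t=7: x=[118.0000 116.3500 92.7750 33.8500 6.1000 4.5500 0.3750 0.0000 0.0000] k=[118 113 88 32 6 5 5 0 0]
t=8: x=[117.6250 111.5000 85.6750 34.2500 7.8750 5.0750 4.6250 0.3750 0.0000] k=[118 112 86 38 4 2 7 2 0]
t=9: x=[117.5500 110.5000 84.3500 39.0500 6.4000 2.5250 6.2500 2.2250 0.1500] k=[118 116 86 34 5 4 11 2 3]
t=10: x=[117.8500 113.9000 84.3500 35.7250 7.1000 4.6000 9.8000 2.7500 2.9250] k=[118 112 81 39 4 3 6 0 5]
t=11: x=[117.5500 110.1250 80.1750 39.5250 6.5500 3.3000 5.3250 0.8250 4.6250] k=[118 106 80 42 5 2 6 0 1]
t=12: x=[117.1000 104.9500 79.1000 42.0750 7.5500 2.5250 5.2500 0.5250 0.9250] k=[112 107 84 45 12 0 3 1 3]
t=13: x=[111.6250 105.6500 82.8000 45.4500 13.5750 1.1250 2.6250 1.3000 2.8500] k=[107 104 82 45 18 5 2 2 7]
t=14: x=[106.7750 102.5750 80.8750 45.7500 19.0500 5.7500 2.2250 2.3750 6.6250] k=[105 99 77 42 14 10 0 0 5]
t=15: x=[104.5500 97.8000 76.0250 42.5250 15.8000 9.5500 0.7500 0.3750 4.6250] k=[104 96 78 47 12 10 0 0 6]
t=16: x=[103.4000 95.2500 77.0250 46.7000 14.4750 9.4000 0.7500 0.4500 5.5500] k=[108 91 81 47 15 13 4 0 5]
t=17: x=[106.7250 91.5250 79.2000 47.1500 17.2500 12.4750 4.3750 0.6750 4.6250] k=[104 88 81 48 13 17 9 2 2]
t=18: x=[102.8000 88.6750 79.0500 47.8500 15.9250 16.1000 9.0750 2.5250 2.0000] k=[104 89 79 45 14 15 9 0 6]
t=19: x=[102.8750 89.3750 77.2000 45.2250 16.4000 14.4750 8.7750 1.1250 5.5500] k=[102 88 78 41 16 19 7 0 4]
t=20: x=[100.9500 88.3000 75.9750 41.9000 18.1000 17.8750 7.3750 0.8250 3.7000] k=[101 86 72 45 16 14 3 0 6]
t=21: x=[99.8750 86.0750 71.0250 44.8500 18.0250 13.3250 3.6000 0.6750 5.5500] k=[102 87 70 43 18 9 5 1 9]
t=22: x=[100.8750 86.8500 69.2500 43.1500 19.2000 9.3750 5.0000 1.9000 8.4000] k=[105 91 73 45 22 11 4 0 9]
t=23: x=[103.9500 90.7000 72.2500 45.3750 22.9000 11.3000 4.2250 0.9750 8.3250] k=[99 86 71 46 26 16 0 0 3]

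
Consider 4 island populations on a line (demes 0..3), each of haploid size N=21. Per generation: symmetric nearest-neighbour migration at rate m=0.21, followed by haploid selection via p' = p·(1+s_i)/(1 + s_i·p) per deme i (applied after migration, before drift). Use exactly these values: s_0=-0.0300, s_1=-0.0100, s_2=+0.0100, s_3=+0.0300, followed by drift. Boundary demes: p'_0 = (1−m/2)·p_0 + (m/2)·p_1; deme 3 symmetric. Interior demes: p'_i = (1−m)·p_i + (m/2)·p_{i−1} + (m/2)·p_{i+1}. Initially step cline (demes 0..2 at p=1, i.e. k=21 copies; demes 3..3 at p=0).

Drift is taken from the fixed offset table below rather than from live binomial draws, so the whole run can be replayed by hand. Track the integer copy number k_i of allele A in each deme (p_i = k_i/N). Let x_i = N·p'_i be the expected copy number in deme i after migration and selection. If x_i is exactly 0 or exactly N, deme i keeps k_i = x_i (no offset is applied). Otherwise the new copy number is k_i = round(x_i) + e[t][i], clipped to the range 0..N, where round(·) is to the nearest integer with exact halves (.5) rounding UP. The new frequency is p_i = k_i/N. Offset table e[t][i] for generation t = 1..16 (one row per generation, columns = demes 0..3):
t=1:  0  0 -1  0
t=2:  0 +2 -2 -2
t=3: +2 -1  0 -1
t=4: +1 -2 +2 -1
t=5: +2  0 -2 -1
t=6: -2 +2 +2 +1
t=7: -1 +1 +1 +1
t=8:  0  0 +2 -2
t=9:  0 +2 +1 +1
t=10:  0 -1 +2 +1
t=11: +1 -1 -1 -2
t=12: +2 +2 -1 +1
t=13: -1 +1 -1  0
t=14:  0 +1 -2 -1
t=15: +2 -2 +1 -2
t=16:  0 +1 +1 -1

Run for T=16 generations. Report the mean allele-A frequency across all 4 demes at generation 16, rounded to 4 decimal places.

0.7381

t=0: k=[21 21 21 0]
t=1: x=[21.0000 21.0000 18.8146 2.2640] k=[21 21 18 2]
t=2: x=[21.0000 20.6819 16.6693 3.7706] k=[21 21 15 2]
t=3: x=[21.0000 20.3638 14.3104 3.4494] k=[21 19 14 2]
t=4: x=[20.7836 18.6642 13.3136 3.3422] k=[21 17 15 2]
t=5: x=[20.5673 17.1787 13.8919 3.4494] k=[21 17 12 2]
t=6: x=[20.5673 16.8617 11.5268 3.1279] k=[19 19 14 4]
t=7: x=[18.9442 18.4526 13.5230 5.1642] k=[18 19 15 6]
t=8: x=[18.0281 18.4526 14.5197 7.0831] k=[18 18 17 5]
t=9: x=[17.9208 17.8683 15.8836 6.3906] k=[18 20 17 7]
t=10: x=[18.1355 19.4607 16.3014 8.1972] k=[18 18 18 9]
t=11: x=[17.9208 17.9741 17.0868 10.0999] k=[19 17 16 8]
t=12: x=[18.7290 17.0730 15.3064 8.9916] k=[21 19 14 10]
t=13: x=[20.7836 18.6642 14.1510 10.5752] k=[20 20 13 11]
t=14: x=[19.9706 19.2489 13.5728 11.3643] k=[20 20 12 10]
t=15: x=[19.9706 19.1431 12.6800 10.3651] k=[21 17 14 8]
t=16: x=[20.5673 17.0730 13.7324 8.7806] k=[21 18 15 8]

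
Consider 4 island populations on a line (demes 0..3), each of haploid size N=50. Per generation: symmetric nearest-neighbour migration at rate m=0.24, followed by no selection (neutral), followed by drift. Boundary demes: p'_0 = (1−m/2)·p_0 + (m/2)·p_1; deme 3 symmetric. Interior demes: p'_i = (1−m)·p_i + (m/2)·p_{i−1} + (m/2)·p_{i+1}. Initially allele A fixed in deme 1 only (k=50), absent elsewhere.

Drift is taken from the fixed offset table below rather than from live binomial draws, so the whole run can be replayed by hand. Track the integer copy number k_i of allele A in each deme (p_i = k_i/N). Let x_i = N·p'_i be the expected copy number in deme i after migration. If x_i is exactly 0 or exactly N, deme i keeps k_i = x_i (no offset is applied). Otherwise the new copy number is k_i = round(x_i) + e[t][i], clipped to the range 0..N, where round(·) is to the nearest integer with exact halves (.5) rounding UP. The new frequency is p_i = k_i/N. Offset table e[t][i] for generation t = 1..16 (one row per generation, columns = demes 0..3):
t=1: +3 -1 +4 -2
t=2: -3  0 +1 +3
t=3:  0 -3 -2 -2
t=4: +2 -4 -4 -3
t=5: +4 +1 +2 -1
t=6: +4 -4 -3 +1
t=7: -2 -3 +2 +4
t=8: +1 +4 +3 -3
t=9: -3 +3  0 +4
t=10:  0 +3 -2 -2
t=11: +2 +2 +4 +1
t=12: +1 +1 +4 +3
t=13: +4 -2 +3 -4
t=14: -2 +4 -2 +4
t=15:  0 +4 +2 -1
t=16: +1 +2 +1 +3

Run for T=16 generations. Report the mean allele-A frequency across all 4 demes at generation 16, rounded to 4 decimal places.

0.4250

t=0: k=[0 50 0 0]
t=1: x=[6.0000 38.0000 6.0000 0.0000] k=[9 37 10 0]
t=2: x=[12.3600 30.4000 12.0400 1.2000] k=[9 30 13 4]
t=3: x=[11.5200 25.4400 13.9600 5.0800] k=[12 22 12 3]
t=4: x=[13.2000 19.6000 12.1200 4.0800] k=[15 16 8 1]
t=5: x=[15.1200 14.9200 8.1200 1.8400] k=[19 16 10 1]
t=6: x=[18.6400 15.6400 9.6400 2.0800] k=[23 12 7 3]
t=7: x=[21.6800 12.7200 7.1200 3.4800] k=[20 10 9 7]
t=8: x=[18.8000 11.0800 8.8800 7.2400] k=[20 15 12 4]
t=9: x=[19.4000 15.2400 11.4000 4.9600] k=[16 18 11 9]
t=10: x=[16.2400 16.9200 11.6000 9.2400] k=[16 20 10 7]
t=11: x=[16.4800 18.3200 10.8400 7.3600] k=[18 20 15 8]
t=12: x=[18.2400 19.1600 14.7600 8.8400] k=[19 20 19 12]
t=13: x=[19.1200 19.7600 18.2800 12.8400] k=[23 18 21 9]
t=14: x=[22.4000 18.9600 19.2000 10.4400] k=[20 23 17 14]
t=15: x=[20.3600 21.9200 17.3600 14.3600] k=[20 26 19 13]
t=16: x=[20.7200 24.4400 19.1200 13.7200] k=[22 26 20 17]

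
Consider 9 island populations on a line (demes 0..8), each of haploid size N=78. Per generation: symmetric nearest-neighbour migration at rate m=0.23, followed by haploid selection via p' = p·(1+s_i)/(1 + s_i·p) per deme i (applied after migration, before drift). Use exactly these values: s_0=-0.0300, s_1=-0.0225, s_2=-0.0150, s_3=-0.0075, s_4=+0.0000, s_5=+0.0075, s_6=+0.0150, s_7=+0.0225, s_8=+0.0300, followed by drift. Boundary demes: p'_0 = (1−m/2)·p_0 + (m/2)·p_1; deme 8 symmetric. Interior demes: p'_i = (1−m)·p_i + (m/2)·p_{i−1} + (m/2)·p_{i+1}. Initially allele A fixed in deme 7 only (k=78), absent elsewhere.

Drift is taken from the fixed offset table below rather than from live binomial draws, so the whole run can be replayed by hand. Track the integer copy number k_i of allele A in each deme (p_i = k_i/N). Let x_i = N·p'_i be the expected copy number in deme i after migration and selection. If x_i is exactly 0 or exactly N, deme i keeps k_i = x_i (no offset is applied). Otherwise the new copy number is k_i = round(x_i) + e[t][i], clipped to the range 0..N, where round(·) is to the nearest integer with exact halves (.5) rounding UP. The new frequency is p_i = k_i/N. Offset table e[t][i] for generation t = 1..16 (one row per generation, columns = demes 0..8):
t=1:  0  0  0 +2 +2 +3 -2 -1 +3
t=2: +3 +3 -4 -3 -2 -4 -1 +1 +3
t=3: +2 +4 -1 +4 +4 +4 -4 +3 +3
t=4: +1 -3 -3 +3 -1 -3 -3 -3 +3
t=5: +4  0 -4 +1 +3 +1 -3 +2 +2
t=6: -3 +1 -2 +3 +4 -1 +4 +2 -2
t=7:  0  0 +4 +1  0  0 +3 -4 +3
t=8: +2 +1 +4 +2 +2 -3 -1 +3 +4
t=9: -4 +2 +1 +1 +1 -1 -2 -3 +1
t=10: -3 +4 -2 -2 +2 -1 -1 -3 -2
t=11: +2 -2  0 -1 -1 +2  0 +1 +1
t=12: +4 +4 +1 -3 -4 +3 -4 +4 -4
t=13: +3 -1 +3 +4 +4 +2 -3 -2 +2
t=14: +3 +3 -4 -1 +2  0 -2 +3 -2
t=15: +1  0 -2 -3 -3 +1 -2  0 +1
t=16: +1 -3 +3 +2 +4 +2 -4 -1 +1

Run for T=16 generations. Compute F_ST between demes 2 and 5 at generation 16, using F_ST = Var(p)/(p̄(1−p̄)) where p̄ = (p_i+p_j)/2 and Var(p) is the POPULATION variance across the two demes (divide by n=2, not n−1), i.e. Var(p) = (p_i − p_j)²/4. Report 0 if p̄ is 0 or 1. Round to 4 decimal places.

0.0265

t=0: k=[0 0 0 0 0 0 0 78 0]
t=1: x=[0.0000 0.0000 0.0000 0.0000 0.0000 0.0000 9.0889 60.3655 9.2073] k=[0 0 0 0 0 0 7 59 12]
t=2: x=[0.0000 0.0000 0.0000 0.0000 0.0000 0.8110 12.3288 48.0267 17.8079] k=[0 0 0 0 0 0 11 49 21]
t=3: x=[0.0000 0.0000 0.0000 0.0000 0.0000 1.2743 14.2778 41.8419 24.7164] k=[0 0 0 0 0 5 10 45 28]
t=4: x=[0.0000 0.0000 0.0000 0.0000 0.5750 5.0351 13.6165 39.4539 30.5022] k=[0 0 0 0 0 2 11 36 34]
t=5: x=[0.0000 0.0000 0.0000 0.0000 0.2300 2.8253 13.0005 33.3190 34.7988] k=[0 0 0 0 3 4 10 35 37]
t=6: x=[0.0000 0.0000 0.0000 0.3424 2.7700 4.6073 12.3389 32.7771 37.3450] k=[0 0 0 3 7 4 16 35 35]
t=7: x=[0.0000 0.0000 0.3398 3.0926 6.1950 5.7648 17.0021 33.2387 35.5712] k=[0 0 4 4 6 6 20 29 39]
t=8: x=[0.0000 0.4497 3.4893 4.2000 5.7700 7.6615 19.6430 29.5221 38.4261] k=[0 1 7 6 8 5 19 33 42]
t=9: x=[0.1116 1.5403 6.1094 6.3013 7.4250 7.0025 19.2148 32.8473 41.5395] k=[0 4 7 7 8 6 17 30 43]
t=10: x=[0.4463 3.8018 6.5636 7.0665 7.6550 7.5458 17.4307 30.4118 42.0784] k=[0 8 5 5 10 7 16 27 40]
t=11: x=[0.8927 6.5963 5.2702 5.5362 9.0800 8.4361 16.4222 27.6257 39.0814] k=[3 5 5 5 8 10 16 29 40]
t=12: x=[3.1370 4.6691 4.9297 5.3076 7.8850 10.5279 17.0021 29.1752 39.3114] k=[7 9 6 2 4 14 13 33 35]
t=13: x=[7.0327 8.2555 5.8033 2.6705 4.9200 12.8148 15.6000 31.3463 35.3405] k=[10 7 9 7 9 15 13 29 37]
t=14: x=[9.4003 7.4208 8.4257 7.4094 9.4600 14.1664 15.2518 28.4811 36.6538] k=[12 10 4 6 11 14 13 31 35]
t=15: x=[11.4688 9.3511 4.8508 6.3013 10.7700 13.6238 15.3679 29.7986 35.1098] k=[12 9 3 3 8 15 13 30 36]
t=16: x=[11.3563 8.4814 3.6372 3.5494 8.2300 14.0509 15.3679 29.1400 35.8820] k=[12 5 7 6 12 16 11 28 37]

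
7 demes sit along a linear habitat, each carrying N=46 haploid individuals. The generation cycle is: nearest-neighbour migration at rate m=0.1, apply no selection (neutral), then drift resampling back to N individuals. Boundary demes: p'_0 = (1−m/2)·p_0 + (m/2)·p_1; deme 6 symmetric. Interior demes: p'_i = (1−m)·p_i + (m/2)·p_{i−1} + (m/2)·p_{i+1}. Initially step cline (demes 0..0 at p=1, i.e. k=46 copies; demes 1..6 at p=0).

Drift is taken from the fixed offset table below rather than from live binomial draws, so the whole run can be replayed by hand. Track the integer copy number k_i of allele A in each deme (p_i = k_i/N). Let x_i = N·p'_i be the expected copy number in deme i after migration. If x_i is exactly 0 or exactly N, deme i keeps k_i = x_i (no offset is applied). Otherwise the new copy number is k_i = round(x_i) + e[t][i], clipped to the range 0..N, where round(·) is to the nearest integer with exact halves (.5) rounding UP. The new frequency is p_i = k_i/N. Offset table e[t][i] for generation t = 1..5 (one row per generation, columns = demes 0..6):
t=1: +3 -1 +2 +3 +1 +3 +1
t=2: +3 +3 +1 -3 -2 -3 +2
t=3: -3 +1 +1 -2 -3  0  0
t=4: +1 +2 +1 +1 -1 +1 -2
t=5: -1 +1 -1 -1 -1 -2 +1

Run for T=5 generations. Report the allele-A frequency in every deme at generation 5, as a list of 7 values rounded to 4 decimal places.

t=0: k=[46 0 0 0 0 0 0]
t=1: x=[43.7000 2.3000 0.0000 0.0000 0.0000 0.0000 0.0000] k=[46 1 0 0 0 0 0]
t=2: x=[43.7500 3.2000 0.0500 0.0000 0.0000 0.0000 0.0000] k=[46 6 1 0 0 0 0]
t=3: x=[44.0000 7.7500 1.2000 0.0500 0.0000 0.0000 0.0000] k=[41 9 2 0 0 0 0]
t=4: x=[39.4000 10.2500 2.2500 0.1000 0.0000 0.0000 0.0000] k=[40 12 3 1 0 0 0]
t=5: x=[38.6000 12.9500 3.3500 1.0500 0.0500 0.0000 0.0000] k=[38 14 2 0 0 0 0]

[0.8261, 0.3043, 0.0435, 0.0000, 0.0000, 0.0000, 0.0000]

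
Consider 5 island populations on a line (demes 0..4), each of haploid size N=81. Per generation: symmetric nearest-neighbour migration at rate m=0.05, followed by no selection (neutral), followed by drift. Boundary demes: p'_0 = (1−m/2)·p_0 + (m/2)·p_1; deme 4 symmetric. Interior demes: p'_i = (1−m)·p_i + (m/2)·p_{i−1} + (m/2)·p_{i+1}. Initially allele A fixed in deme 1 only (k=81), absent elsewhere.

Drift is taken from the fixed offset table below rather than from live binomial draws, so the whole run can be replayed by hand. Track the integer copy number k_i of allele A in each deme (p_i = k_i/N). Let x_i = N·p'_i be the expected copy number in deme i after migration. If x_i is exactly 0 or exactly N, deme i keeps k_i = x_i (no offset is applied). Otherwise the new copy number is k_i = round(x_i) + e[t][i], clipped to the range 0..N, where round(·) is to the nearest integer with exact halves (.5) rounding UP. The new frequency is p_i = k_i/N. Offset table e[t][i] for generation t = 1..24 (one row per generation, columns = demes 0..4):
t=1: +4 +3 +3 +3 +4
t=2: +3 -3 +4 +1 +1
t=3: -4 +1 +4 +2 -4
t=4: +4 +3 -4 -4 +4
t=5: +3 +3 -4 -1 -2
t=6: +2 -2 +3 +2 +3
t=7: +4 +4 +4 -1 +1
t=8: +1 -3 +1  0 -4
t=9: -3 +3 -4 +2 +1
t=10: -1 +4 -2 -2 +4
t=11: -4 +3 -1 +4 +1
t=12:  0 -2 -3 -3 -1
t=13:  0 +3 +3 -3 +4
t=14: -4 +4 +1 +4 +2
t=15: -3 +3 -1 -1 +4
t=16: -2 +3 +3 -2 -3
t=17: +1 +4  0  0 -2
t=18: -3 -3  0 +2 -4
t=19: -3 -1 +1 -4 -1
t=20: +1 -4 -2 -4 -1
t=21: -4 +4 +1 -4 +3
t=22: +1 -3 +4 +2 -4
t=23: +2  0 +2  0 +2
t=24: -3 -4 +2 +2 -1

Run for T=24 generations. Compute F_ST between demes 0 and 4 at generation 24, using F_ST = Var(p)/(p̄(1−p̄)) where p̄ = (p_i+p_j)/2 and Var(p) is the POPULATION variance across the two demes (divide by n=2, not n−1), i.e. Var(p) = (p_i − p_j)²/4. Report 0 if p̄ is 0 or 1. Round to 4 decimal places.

0.0554

t=0: k=[0 81 0 0 0]
t=1: x=[2.0250 76.9500 2.0250 0.0000 0.0000] k=[6 80 5 0 0]
t=2: x=[7.8500 76.2750 6.7500 0.1250 0.0000] k=[11 73 11 1 0]
t=3: x=[12.5500 69.9000 12.3000 1.2250 0.0250] k=[9 71 16 3 0]
t=4: x=[10.5500 68.0750 17.0500 3.2500 0.0750] k=[15 71 13 0 4]
t=5: x=[16.4000 68.1500 14.1250 0.4250 3.9000] k=[19 71 10 0 2]
t=6: x=[20.3000 68.1750 11.2750 0.3000 1.9500] k=[22 66 14 2 5]
t=7: x=[23.1000 63.6000 15.0000 2.3750 4.9250] k=[27 68 19 1 6]
t=8: x=[28.0250 65.7500 19.7750 1.5750 5.8750] k=[29 63 21 2 2]
t=9: x=[29.8500 61.1000 21.5750 2.4750 2.0000] k=[27 64 18 4 3]
t=10: x=[27.9250 61.9250 18.8000 4.3250 3.0250] k=[27 66 17 2 7]
t=11: x=[27.9750 63.8000 17.8500 2.5000 6.8750] k=[24 67 17 7 8]
t=12: x=[25.0750 64.6750 18.0000 7.2750 7.9750] k=[25 63 15 4 7]
t=13: x=[25.9500 60.8500 15.9250 4.3500 6.9250] k=[26 64 19 1 11]
t=14: x=[26.9500 61.9250 19.6750 1.7000 10.7500] k=[23 66 21 6 13]
t=15: x=[24.0750 63.8000 21.7500 6.5500 12.8250] k=[21 67 21 6 17]
t=16: x=[22.1500 64.7000 21.7750 6.6500 16.7250] k=[20 68 25 5 14]
t=17: x=[21.2000 65.7250 25.5750 5.7250 13.7750] k=[22 70 26 6 12]
t=18: x=[23.2000 67.7000 26.6000 6.6500 11.8500] k=[20 65 27 9 8]
t=19: x=[21.1250 62.9250 27.5000 9.4250 8.0250] k=[18 62 29 5 7]
t=20: x=[19.1000 60.0750 29.2250 5.6500 6.9500] k=[20 56 27 2 6]
t=21: x=[20.9000 54.3750 27.1000 2.7250 5.9000] k=[17 58 28 0 9]
t=22: x=[18.0250 56.2250 28.0500 0.9250 8.7750] k=[19 53 32 3 5]
t=23: x=[19.8500 51.6250 31.8000 3.7750 4.9500] k=[22 52 34 4 7]
t=24: x=[22.7500 50.8000 33.7000 4.8250 6.9250] k=[20 47 36 7 6]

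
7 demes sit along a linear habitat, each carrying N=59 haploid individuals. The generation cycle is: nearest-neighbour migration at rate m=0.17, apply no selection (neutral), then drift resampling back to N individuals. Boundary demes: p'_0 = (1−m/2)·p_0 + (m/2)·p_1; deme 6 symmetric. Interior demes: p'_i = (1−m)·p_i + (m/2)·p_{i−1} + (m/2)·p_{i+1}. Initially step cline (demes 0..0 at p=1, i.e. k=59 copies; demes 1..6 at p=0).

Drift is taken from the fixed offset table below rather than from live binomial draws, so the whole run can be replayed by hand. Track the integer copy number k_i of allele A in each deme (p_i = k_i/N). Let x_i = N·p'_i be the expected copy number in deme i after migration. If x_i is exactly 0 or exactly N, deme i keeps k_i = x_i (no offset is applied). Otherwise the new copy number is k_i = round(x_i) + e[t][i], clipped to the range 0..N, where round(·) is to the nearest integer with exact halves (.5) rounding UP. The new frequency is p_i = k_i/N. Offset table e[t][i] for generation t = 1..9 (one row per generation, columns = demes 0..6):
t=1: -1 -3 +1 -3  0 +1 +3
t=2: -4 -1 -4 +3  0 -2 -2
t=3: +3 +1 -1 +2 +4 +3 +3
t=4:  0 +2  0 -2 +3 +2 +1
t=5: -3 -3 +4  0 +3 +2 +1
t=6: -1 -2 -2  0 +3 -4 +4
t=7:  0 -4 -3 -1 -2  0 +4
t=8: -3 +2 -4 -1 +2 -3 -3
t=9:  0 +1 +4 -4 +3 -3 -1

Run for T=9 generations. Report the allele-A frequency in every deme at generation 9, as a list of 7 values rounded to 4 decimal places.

t=0: k=[59 0 0 0 0 0 0]
t=1: x=[53.9850 5.0150 0.0000 0.0000 0.0000 0.0000 0.0000] k=[53 2 0 0 0 0 0]
t=2: x=[48.6650 6.1650 0.1700 0.0000 0.0000 0.0000 0.0000] k=[45 5 0 0 0 0 0]
t=3: x=[41.6000 7.9750 0.4250 0.0000 0.0000 0.0000 0.0000] k=[45 9 0 0 0 0 0]
t=4: x=[41.9400 11.2950 0.7650 0.0000 0.0000 0.0000 0.0000] k=[42 13 1 0 0 0 0]
t=5: x=[39.5350 14.4450 1.9350 0.0850 0.0000 0.0000 0.0000] k=[37 11 6 0 0 0 0]
t=6: x=[34.7900 12.7850 5.9150 0.5100 0.0000 0.0000 0.0000] k=[34 11 4 1 0 0 0]
t=7: x=[32.0450 12.3600 4.3400 1.1700 0.0850 0.0000 0.0000] k=[32 8 1 0 0 0 0]
t=8: x=[29.9600 9.4450 1.5100 0.0850 0.0000 0.0000 0.0000] k=[27 11 0 0 0 0 0]
t=9: x=[25.6400 11.4250 0.9350 0.0000 0.0000 0.0000 0.0000] k=[26 12 5 0 0 0 0]

[0.4407, 0.2034, 0.0847, 0.0000, 0.0000, 0.0000, 0.0000]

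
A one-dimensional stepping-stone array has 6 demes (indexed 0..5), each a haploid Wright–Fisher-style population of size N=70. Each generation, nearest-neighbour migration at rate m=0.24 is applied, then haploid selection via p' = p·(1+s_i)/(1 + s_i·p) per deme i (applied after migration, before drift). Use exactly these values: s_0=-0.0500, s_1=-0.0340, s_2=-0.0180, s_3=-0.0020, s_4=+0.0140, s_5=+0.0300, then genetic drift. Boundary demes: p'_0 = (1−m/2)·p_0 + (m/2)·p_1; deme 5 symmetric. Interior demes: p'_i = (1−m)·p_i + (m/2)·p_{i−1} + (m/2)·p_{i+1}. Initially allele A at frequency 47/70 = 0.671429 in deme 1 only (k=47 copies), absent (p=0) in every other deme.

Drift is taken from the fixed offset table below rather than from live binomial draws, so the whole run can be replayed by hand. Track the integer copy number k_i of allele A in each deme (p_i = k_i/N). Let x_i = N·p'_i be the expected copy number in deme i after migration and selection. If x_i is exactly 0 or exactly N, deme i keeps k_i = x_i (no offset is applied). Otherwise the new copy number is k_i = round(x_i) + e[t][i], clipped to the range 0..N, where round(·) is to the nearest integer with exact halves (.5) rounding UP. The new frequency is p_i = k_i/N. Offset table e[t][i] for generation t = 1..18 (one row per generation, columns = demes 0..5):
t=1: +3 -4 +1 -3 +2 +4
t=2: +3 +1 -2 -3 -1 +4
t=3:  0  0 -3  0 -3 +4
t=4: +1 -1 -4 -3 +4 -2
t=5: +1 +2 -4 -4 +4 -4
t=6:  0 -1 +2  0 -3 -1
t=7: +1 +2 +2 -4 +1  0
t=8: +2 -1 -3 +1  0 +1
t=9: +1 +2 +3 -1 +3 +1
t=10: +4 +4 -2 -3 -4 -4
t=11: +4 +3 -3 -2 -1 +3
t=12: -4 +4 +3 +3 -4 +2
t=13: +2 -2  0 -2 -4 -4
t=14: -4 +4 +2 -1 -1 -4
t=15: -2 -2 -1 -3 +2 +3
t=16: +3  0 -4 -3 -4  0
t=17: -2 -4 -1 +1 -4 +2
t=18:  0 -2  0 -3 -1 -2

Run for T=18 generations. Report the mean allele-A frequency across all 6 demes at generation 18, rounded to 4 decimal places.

t=0: k=[0 47 0 0 0 0]
t=1: x=[5.3797 35.1148 5.5465 0.0000 0.0000 0.0000] k=[8 31 7 0 0 0]
t=2: x=[10.3012 24.8033 8.8980 0.8383 0.0000 0.0000] k=[13 26 7 0 0 0]
t=3: x=[13.9774 21.6395 8.3061 0.8383 0.0000 0.0000] k=[14 22 5 1 0 0]
t=4: x=[14.3655 18.5250 6.4528 1.3573 0.1217 0.0000] k=[15 18 2 0 4 0]
t=5: x=[14.7539 15.3024 3.6172 0.7186 3.0807 0.4943] k=[16 17 0 0 7 0]
t=6: x=[15.4924 14.4395 2.0043 0.8383 5.3887 0.8649] k=[15 13 4 1 2 0]
t=7: x=[14.1714 11.8164 4.6407 1.4771 1.6624 0.2472] k=[15 14 7 0 3 0]
t=8: x=[14.2879 12.9118 6.8864 1.1976 2.3109 0.3707] k=[16 12 4 2 2 1]
t=9: x=[14.9093 11.1909 4.6407 2.2357 1.9056 1.1530] k=[16 13 8 1 5 2]
t=10: x=[15.0259 12.4030 7.6356 2.3155 4.2147 2.4283] k=[19 16 6 0 0 0]
t=11: x=[17.9470 14.7532 6.3740 0.7186 0.0000 0.0000] k=[22 18 3 0 0 0]
t=12: x=[20.7632 16.2445 4.3651 0.3593 0.0000 0.0000] k=[17 20 7 3 0 0]
t=13: x=[16.6991 17.6200 7.9511 3.1140 0.3650 0.0000] k=[19 16 8 1 0 0]
t=14: x=[17.9470 14.9885 7.9905 1.7166 0.1217 0.0000] k=[14 19 10 1 0 0]
t=15: x=[14.0162 16.8731 9.8453 1.9562 0.1217 0.0000] k=[12 15 9 0 2 0]
t=16: x=[11.8466 13.5383 8.5034 1.3174 1.5408 0.2472] k=[15 14 5 0 0 0]
t=17: x=[14.2879 12.6769 5.3890 0.5988 0.0000 0.0000] k=[12 9 4 2 0 0]
t=18: x=[11.1507 8.4983 4.2863 1.9961 0.2433 0.0000] k=[11 6 4 0 0 0]

0.0500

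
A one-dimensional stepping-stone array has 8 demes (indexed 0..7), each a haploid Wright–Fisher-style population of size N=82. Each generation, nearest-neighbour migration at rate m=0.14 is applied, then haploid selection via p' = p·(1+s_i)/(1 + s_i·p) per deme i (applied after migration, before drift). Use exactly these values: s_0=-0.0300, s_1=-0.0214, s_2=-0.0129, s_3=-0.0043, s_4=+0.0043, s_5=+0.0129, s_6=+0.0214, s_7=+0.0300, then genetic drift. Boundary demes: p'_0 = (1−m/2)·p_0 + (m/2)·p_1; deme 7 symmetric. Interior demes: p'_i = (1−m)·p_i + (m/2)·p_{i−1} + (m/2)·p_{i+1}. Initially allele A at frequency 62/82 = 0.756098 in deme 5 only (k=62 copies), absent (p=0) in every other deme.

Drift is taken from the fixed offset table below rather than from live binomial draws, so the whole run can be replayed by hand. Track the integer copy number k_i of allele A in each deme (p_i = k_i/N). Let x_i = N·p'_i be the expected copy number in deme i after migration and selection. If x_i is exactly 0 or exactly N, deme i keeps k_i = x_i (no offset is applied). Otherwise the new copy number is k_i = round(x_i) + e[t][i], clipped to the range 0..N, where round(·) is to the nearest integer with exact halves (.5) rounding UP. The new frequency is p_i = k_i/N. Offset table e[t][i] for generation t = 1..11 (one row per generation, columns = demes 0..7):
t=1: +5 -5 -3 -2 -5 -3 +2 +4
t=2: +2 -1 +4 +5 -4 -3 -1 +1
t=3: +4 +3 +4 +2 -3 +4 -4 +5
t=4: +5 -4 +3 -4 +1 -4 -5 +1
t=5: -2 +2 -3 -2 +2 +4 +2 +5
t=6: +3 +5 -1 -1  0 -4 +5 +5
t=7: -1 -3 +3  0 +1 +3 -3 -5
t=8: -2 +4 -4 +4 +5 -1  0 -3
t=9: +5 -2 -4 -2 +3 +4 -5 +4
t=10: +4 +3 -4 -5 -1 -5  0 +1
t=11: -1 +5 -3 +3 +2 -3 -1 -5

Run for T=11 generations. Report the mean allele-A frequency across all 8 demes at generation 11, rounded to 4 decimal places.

t=0: k=[0 0 0 0 0 62 0 0]
t=1: x=[0.0000 0.0000 0.0000 0.0000 4.3577 53.5586 4.4279 0.0000] k=[0 0 0 0 0 51 6 0]
t=2: x=[0.0000 0.0000 0.0000 0.0000 3.5847 44.5409 8.8966 0.4325] k=[0 0 0 0 0 42 8 1]
t=3: x=[0.0000 0.0000 0.0000 0.0000 2.9522 36.9400 10.0756 1.5339] k=[0 0 0 0 0 41 6 7]
t=4: x=[0.0000 0.0000 0.0000 0.0000 2.8819 35.9385 8.6830 7.1198] k=[0 0 0 0 4 32 4 8]
t=5: x=[0.0000 0.0000 0.0000 0.2788 5.7027 28.3171 6.3632 7.9292] k=[0 0 0 0 8 32 8 13]
t=6: x=[0.0000 0.0000 0.0000 0.5576 9.1548 28.8793 10.2179 12.9695] k=[0 0 0 0 9 25 15 18]
t=7: x=[0.0000 0.0000 0.0000 0.6273 9.5261 23.3937 16.1833 18.2052] k=[0 0 0 1 11 26 13 13]
t=8: x=[0.0000 0.0000 0.0691 1.6231 11.3920 24.2584 14.1563 13.3266] k=[0 0 0 6 16 23 14 10]
t=9: x=[0.0000 0.0000 0.4146 6.2551 15.8448 22.0862 14.6024 10.5487] k=[0 0 0 4 19 26 10 15]
t=10: x=[0.0000 0.0000 0.2764 4.7507 18.5014 24.6102 11.6805 15.0091] k=[0 0 0 0 18 20 12 16]
t=11: x=[0.0000 0.0000 0.0000 1.2547 16.9376 19.4898 13.0710 16.0990] k=[0 0 0 4 19 16 12 11]

0.0945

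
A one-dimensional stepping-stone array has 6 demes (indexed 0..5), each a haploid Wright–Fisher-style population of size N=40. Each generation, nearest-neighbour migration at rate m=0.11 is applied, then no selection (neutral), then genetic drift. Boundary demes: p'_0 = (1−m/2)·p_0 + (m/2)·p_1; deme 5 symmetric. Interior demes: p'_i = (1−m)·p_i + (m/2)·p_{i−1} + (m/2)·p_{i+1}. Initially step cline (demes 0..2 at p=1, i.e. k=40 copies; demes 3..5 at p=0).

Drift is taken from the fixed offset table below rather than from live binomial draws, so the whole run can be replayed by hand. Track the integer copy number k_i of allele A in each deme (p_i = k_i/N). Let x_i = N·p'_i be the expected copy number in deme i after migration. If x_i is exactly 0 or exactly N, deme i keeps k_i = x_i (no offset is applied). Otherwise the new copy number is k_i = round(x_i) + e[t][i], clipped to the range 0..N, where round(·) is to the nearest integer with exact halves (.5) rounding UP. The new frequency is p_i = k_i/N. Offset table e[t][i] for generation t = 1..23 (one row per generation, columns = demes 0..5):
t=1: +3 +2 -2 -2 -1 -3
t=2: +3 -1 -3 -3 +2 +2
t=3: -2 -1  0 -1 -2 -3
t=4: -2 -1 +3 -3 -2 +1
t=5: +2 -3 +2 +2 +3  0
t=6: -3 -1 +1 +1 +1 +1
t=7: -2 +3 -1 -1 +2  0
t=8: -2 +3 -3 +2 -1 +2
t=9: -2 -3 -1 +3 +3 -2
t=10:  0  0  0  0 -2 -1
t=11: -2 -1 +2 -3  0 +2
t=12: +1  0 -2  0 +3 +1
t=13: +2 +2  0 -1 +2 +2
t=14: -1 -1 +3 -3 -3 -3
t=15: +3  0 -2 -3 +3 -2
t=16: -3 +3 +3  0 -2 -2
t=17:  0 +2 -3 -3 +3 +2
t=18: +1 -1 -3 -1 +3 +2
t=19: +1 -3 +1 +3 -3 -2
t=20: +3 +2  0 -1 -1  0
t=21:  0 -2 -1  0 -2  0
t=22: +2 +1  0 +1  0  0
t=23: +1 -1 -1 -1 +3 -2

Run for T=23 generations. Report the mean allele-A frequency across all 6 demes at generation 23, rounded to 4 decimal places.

t=0: k=[40 40 40 0 0 0]
t=1: x=[40.0000 40.0000 37.8000 2.2000 0.0000 0.0000] k=[40 40 36 0 0 0]
t=2: x=[40.0000 39.7800 34.2400 1.9800 0.0000 0.0000] k=[40 39 31 0 0 0]
t=3: x=[39.9450 38.6150 29.7350 1.7050 0.0000 0.0000] k=[38 38 30 1 0 0]
t=4: x=[38.0000 37.5600 28.8450 2.5400 0.0550 0.0000] k=[36 37 32 0 0 0]
t=5: x=[36.0550 36.6700 30.5150 1.7600 0.0000 0.0000] k=[38 34 33 4 0 0]
t=6: x=[37.7800 34.1650 31.4600 5.3750 0.2200 0.0000] k=[35 33 32 6 1 0]
t=7: x=[34.8900 33.0550 30.6250 7.1550 1.2200 0.0550] k=[33 36 30 6 3 0]
t=8: x=[33.1650 35.5050 29.0100 7.1550 3.0000 0.1650] k=[31 39 26 9 2 2]
t=9: x=[31.4400 37.8450 25.7800 9.5500 2.3850 2.0000] k=[29 35 25 13 5 0]
t=10: x=[29.3300 34.1200 24.8900 13.2200 5.1650 0.2750] k=[29 34 25 13 3 0]
t=11: x=[29.2750 33.2300 24.8350 13.1100 3.3850 0.1650] k=[27 32 27 10 3 2]
t=12: x=[27.2750 31.4500 26.3400 10.5500 3.3300 2.0550] k=[28 31 24 11 6 3]
t=13: x=[28.1650 30.4500 23.6700 11.4400 6.1100 3.1650] k=[30 32 24 10 8 5]
t=14: x=[30.1100 31.4500 23.6700 10.6600 7.9450 5.1650] k=[29 30 27 8 5 2]
t=15: x=[29.0550 29.7800 26.1200 8.8800 5.0000 2.1650] k=[32 30 24 6 8 0]
t=16: x=[31.8900 29.7800 23.3400 7.1000 7.4500 0.4400] k=[29 33 26 7 5 0]
t=17: x=[29.2200 32.3950 25.3400 7.9350 4.8350 0.2750] k=[29 34 22 5 8 2]
t=18: x=[29.2750 33.0650 21.7250 6.1000 7.5050 2.3300] k=[30 32 19 5 11 4]
t=19: x=[30.1100 31.1750 18.9450 6.1000 10.2850 4.3850] k=[31 28 20 9 7 2]
t=20: x=[30.8350 27.7250 19.8350 9.4950 6.8350 2.2750] k=[34 30 20 8 6 2]
t=21: x=[33.7800 29.6700 19.8900 8.5500 5.8900 2.2200] k=[34 28 19 9 4 2]
t=22: x=[33.6700 27.8350 18.9450 9.2750 4.1650 2.1100] k=[36 29 19 10 4 2]
t=23: x=[35.6150 28.8350 19.0550 10.1650 4.2200 2.1100] k=[37 28 18 9 7 0]

0.4125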